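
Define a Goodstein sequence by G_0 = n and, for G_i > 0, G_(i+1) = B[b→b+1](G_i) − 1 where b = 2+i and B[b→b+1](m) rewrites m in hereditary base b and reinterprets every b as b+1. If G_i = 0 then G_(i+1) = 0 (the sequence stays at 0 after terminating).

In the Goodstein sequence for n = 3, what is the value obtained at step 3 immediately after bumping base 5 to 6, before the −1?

2

[0] 3 ≡ 2 + 1 (base 2). Lift 3: 4. −1: 3.
[1] 3 ≡ 3 (base 3). Lift 4: 4. −1: 3.
[2] 3 ≡ 3 (base 4). Lift 5: 3. −1: 2.
[3] 2 ≡ 2 (base 5). Lift 6: 2. −1: 1.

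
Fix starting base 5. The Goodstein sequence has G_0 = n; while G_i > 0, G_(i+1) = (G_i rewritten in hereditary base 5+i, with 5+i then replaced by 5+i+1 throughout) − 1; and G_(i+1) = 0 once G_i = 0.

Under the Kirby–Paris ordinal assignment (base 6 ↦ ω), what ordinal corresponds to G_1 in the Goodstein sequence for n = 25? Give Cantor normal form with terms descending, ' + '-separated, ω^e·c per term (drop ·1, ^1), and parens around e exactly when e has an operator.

ω·5 + 5

[0] 25 ≡ 5^2 (base 5). Lift 6: 36. −1: 35.
[1] 35 ≡ 5·6 + 5 (base 6). Lift 7: 40. −1: 39.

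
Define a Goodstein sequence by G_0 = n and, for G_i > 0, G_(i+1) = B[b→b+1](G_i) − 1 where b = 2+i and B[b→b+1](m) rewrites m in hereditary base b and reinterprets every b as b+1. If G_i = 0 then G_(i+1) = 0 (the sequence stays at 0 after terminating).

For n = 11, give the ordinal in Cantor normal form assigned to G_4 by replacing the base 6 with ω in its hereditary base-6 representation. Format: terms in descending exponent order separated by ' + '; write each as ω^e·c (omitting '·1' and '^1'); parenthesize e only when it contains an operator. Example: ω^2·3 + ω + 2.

ω^(ω + 1) + 1

[0] 11 ≡ 2^(2 + 1) + 2 + 1 (base 2). Lift 3: 85. −1: 84.
[1] 84 ≡ 3^(3 + 1) + 3 (base 3). Lift 4: 1028. −1: 1027.
[2] 1027 ≡ 4^(4 + 1) + 3 (base 4). Lift 5: 15628. −1: 15627.
[3] 15627 ≡ 5^(5 + 1) + 2 (base 5). Lift 6: 279938. −1: 279937.
[4] 279937 ≡ 6^(6 + 1) + 1 (base 6). Lift 7: 5764802. −1: 5764801.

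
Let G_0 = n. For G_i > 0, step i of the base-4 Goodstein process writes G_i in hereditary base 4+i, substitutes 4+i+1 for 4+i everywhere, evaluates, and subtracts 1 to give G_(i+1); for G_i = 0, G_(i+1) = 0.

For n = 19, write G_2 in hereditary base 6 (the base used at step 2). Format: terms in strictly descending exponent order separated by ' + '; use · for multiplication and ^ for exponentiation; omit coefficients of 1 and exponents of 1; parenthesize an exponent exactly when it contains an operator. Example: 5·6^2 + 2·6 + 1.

6^2 + 1

step 0: 19 = 4^2 + 3; sub 5 for 4: 5^2 + 3; = 28; G_1 = 28−1 = 27
step 1: 27 = 5^2 + 2; sub 6 for 5: 6^2 + 2; = 38; G_2 = 38−1 = 37
step 2: 37 = 6^2 + 1; sub 7 for 6: 7^2 + 1; = 50; G_3 = 50−1 = 49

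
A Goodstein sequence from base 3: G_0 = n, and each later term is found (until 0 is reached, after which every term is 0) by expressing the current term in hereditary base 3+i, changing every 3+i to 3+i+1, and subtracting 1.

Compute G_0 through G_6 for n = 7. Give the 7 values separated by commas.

7, 8, 9, 9, 9, 9, 9

(0) 7|_3 = 2·3 + 1 ↦ 2·4 + 1|_4 = 9 ⇒ 8
(1) 8|_4 = 2·4 ↦ 2·5|_5 = 10 ⇒ 9
(2) 9|_5 = 5 + 4 ↦ 6 + 4|_6 = 10 ⇒ 9
(3) 9|_6 = 6 + 3 ↦ 7 + 3|_7 = 10 ⇒ 9
(4) 9|_7 = 7 + 2 ↦ 8 + 2|_8 = 10 ⇒ 9
(5) 9|_8 = 8 + 1 ↦ 9 + 1|_9 = 10 ⇒ 9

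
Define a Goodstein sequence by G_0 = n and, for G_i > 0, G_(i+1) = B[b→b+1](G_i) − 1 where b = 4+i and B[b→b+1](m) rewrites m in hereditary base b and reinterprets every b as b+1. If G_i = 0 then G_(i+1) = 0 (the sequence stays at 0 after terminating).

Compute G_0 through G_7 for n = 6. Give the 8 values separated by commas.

6, 6, 6, 6, 5, 4, 3, 2

(0) 6|_4 = 4 + 2 ↦ 5 + 2|_5 = 7 ⇒ 6
(1) 6|_5 = 5 + 1 ↦ 6 + 1|_6 = 7 ⇒ 6
(2) 6|_6 = 6 ↦ 7|_7 = 7 ⇒ 6
(3) 6|_7 = 6 ↦ 6|_8 = 6 ⇒ 5
(4) 5|_8 = 5 ↦ 5|_9 = 5 ⇒ 4
(5) 4|_9 = 4 ↦ 4|_10 = 4 ⇒ 3
(6) 3|_10 = 3 ↦ 3|_11 = 3 ⇒ 2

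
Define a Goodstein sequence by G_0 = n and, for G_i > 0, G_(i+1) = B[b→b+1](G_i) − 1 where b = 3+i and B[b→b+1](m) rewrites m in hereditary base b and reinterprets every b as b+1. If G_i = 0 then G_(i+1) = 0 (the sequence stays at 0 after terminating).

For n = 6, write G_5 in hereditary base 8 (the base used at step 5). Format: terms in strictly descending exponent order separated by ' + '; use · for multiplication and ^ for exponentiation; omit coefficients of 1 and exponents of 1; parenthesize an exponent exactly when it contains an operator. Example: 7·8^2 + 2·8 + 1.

base 3: 6 = 2·3; at 4: 2·4 = 8; next = 7
base 4: 7 = 4 + 3; at 5: 5 + 3 = 8; next = 7
base 5: 7 = 5 + 2; at 6: 6 + 2 = 8; next = 7
base 6: 7 = 6 + 1; at 7: 7 + 1 = 8; next = 7
base 7: 7 = 7; at 8: 8 = 8; next = 7
base 8: 7 = 7; at 9: 7 = 7; next = 6

7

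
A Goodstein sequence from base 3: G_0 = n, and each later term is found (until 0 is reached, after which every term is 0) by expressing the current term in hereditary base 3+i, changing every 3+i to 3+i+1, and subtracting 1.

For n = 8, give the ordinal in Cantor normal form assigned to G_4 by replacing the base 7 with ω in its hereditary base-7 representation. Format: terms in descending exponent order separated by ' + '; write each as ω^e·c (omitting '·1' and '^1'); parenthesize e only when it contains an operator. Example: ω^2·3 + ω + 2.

(0) 8|_3 = 2·3 + 2 ↦ 2·4 + 2|_4 = 10 ⇒ 9
(1) 9|_4 = 2·4 + 1 ↦ 2·5 + 1|_5 = 11 ⇒ 10
(2) 10|_5 = 2·5 ↦ 2·6|_6 = 12 ⇒ 11
(3) 11|_6 = 6 + 5 ↦ 7 + 5|_7 = 12 ⇒ 11
(4) 11|_7 = 7 + 4 ↦ 8 + 4|_8 = 12 ⇒ 11

ω + 4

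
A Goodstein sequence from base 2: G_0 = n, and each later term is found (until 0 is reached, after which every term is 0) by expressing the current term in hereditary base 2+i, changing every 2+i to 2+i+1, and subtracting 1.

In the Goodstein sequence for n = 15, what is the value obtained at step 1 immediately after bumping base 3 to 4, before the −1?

i=0: 15 = 2^(2 + 1) + 2^2 + 2 + 1 (b=2); 2→3: 3^(3 + 1) + 3^3 + 3 + 1 = 112; 112−1 = 111
i=1: 111 = 3^(3 + 1) + 3^3 + 3 (b=3); 3→4: 4^(4 + 1) + 4^4 + 4 = 1284; 1284−1 = 1283

1284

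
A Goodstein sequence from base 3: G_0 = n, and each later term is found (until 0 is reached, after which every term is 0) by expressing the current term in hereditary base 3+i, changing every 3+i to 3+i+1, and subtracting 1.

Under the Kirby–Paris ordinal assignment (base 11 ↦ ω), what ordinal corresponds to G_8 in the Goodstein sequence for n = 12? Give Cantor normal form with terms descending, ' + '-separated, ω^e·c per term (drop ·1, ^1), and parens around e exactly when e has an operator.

12 —HB3→ 3^2 + 3 —bump→ 4^2 + 4 = 20 —(−1)→ 19
19 —HB4→ 4^2 + 3 —bump→ 5^2 + 3 = 28 —(−1)→ 27
27 —HB5→ 5^2 + 2 —bump→ 6^2 + 2 = 38 —(−1)→ 37
37 —HB6→ 6^2 + 1 —bump→ 7^2 + 1 = 50 —(−1)→ 49
49 —HB7→ 7^2 —bump→ 8^2 = 64 —(−1)→ 63
63 —HB8→ 7·8 + 7 —bump→ 7·9 + 7 = 70 —(−1)→ 69
69 —HB9→ 7·9 + 6 —bump→ 7·10 + 6 = 76 —(−1)→ 75
75 —HB10→ 7·10 + 5 —bump→ 7·11 + 5 = 82 —(−1)→ 81

ω·7 + 4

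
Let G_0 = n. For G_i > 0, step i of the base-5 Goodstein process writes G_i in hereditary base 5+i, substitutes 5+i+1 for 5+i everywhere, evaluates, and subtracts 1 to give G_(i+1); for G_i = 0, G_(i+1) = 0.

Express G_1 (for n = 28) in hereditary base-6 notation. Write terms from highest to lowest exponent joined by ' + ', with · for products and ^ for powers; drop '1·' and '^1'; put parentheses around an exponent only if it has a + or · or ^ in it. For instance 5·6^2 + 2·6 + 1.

6^2 + 2

G_0=28  [base 5] 5^2 + 3  →[5↦6]→  6^2 + 3 = 39  −1 ⇒ G_1=38
G_1=38  [base 6] 6^2 + 2  →[6↦7]→  7^2 + 2 = 51  −1 ⇒ G_2=50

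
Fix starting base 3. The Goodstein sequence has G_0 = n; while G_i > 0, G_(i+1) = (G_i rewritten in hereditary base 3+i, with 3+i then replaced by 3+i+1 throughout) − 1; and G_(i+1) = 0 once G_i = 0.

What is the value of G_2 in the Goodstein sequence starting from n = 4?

4

base 3: 4 = 3 + 1; at 4: 4 + 1 = 5; next = 4
base 4: 4 = 4; at 5: 5 = 5; next = 4
base 5: 4 = 4; at 6: 4 = 4; next = 3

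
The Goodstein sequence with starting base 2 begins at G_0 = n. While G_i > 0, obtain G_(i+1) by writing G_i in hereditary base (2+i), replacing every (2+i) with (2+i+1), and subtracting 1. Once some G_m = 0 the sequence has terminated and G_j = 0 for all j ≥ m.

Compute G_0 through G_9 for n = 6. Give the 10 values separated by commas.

6, 29, 257, 3125, 46655, 98039, 187243, 332147, 555551, 885775

step 0: 6 = 2^2 + 2; sub 3 for 2: 3^3 + 3; = 30; G_1 = 30−1 = 29
step 1: 29 = 3^3 + 2; sub 4 for 3: 4^4 + 2; = 258; G_2 = 258−1 = 257
step 2: 257 = 4^4 + 1; sub 5 for 4: 5^5 + 1; = 3126; G_3 = 3126−1 = 3125
step 3: 3125 = 5^5; sub 6 for 5: 6^6; = 46656; G_4 = 46656−1 = 46655
step 4: 46655 = 5·6^5 + 5·6^4 + 5·6^3 + 5·6^2 + 5·6 + 5; sub 7 for 6: 5·7^5 + 5·7^4 + 5·7^3 + 5·7^2 + 5·7 + 5; = 98040; G_5 = 98040−1 = 98039
step 5: 98039 = 5·7^5 + 5·7^4 + 5·7^3 + 5·7^2 + 5·7 + 4; sub 8 for 7: 5·8^5 + 5·8^4 + 5·8^3 + 5·8^2 + 5·8 + 4; = 187244; G_6 = 187244−1 = 187243
step 6: 187243 = 5·8^5 + 5·8^4 + 5·8^3 + 5·8^2 + 5·8 + 3; sub 9 for 8: 5·9^5 + 5·9^4 + 5·9^3 + 5·9^2 + 5·9 + 3; = 332148; G_7 = 332148−1 = 332147
step 7: 332147 = 5·9^5 + 5·9^4 + 5·9^3 + 5·9^2 + 5·9 + 2; sub 10 for 9: 5·10^5 + 5·10^4 + 5·10^3 + 5·10^2 + 5·10 + 2; = 555552; G_8 = 555552−1 = 555551
step 8: 555551 = 5·10^5 + 5·10^4 + 5·10^3 + 5·10^2 + 5·10 + 1; sub 11 for 10: 5·11^5 + 5·11^4 + 5·11^3 + 5·11^2 + 5·11 + 1; = 885776; G_9 = 885776−1 = 885775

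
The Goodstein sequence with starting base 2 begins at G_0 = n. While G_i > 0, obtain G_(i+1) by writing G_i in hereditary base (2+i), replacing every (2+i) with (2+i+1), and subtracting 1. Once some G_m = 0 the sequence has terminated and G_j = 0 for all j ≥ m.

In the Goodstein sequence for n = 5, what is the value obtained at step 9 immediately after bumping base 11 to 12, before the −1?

5644

G_0=5  [base 2] 2^2 + 1  →[2↦3]→  3^3 + 1 = 28  −1 ⇒ G_1=27
G_1=27  [base 3] 3^3  →[3↦4]→  4^4 = 256  −1 ⇒ G_2=255
G_2=255  [base 4] 3·4^3 + 3·4^2 + 3·4 + 3  →[4↦5]→  3·5^3 + 3·5^2 + 3·5 + 3 = 468  −1 ⇒ G_3=467
G_3=467  [base 5] 3·5^3 + 3·5^2 + 3·5 + 2  →[5↦6]→  3·6^3 + 3·6^2 + 3·6 + 2 = 776  −1 ⇒ G_4=775
G_4=775  [base 6] 3·6^3 + 3·6^2 + 3·6 + 1  →[6↦7]→  3·7^3 + 3·7^2 + 3·7 + 1 = 1198  −1 ⇒ G_5=1197
G_5=1197  [base 7] 3·7^3 + 3·7^2 + 3·7  →[7↦8]→  3·8^3 + 3·8^2 + 3·8 = 1752  −1 ⇒ G_6=1751
G_6=1751  [base 8] 3·8^3 + 3·8^2 + 2·8 + 7  →[8↦9]→  3·9^3 + 3·9^2 + 2·9 + 7 = 2455  −1 ⇒ G_7=2454
G_7=2454  [base 9] 3·9^3 + 3·9^2 + 2·9 + 6  →[9↦10]→  3·10^3 + 3·10^2 + 2·10 + 6 = 3326  −1 ⇒ G_8=3325
G_8=3325  [base 10] 3·10^3 + 3·10^2 + 2·10 + 5  →[10↦11]→  3·11^3 + 3·11^2 + 2·11 + 5 = 4383  −1 ⇒ G_9=4382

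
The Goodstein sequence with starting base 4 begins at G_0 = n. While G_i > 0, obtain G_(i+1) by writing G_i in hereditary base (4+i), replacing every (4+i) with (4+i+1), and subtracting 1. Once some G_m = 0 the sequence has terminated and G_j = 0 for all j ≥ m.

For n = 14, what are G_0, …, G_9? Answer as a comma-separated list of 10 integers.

14, 16, 18, 20, 21, 22, 23, 24, 25, 26

step 0: 14 = 3·4 + 2; sub 5 for 4: 3·5 + 2; = 17; G_1 = 17−1 = 16
step 1: 16 = 3·5 + 1; sub 6 for 5: 3·6 + 1; = 19; G_2 = 19−1 = 18
step 2: 18 = 3·6; sub 7 for 6: 3·7; = 21; G_3 = 21−1 = 20
step 3: 20 = 2·7 + 6; sub 8 for 7: 2·8 + 6; = 22; G_4 = 22−1 = 21
step 4: 21 = 2·8 + 5; sub 9 for 8: 2·9 + 5; = 23; G_5 = 23−1 = 22
step 5: 22 = 2·9 + 4; sub 10 for 9: 2·10 + 4; = 24; G_6 = 24−1 = 23
step 6: 23 = 2·10 + 3; sub 11 for 10: 2·11 + 3; = 25; G_7 = 25−1 = 24
step 7: 24 = 2·11 + 2; sub 12 for 11: 2·12 + 2; = 26; G_8 = 26−1 = 25
step 8: 25 = 2·12 + 1; sub 13 for 12: 2·13 + 1; = 27; G_9 = 27−1 = 26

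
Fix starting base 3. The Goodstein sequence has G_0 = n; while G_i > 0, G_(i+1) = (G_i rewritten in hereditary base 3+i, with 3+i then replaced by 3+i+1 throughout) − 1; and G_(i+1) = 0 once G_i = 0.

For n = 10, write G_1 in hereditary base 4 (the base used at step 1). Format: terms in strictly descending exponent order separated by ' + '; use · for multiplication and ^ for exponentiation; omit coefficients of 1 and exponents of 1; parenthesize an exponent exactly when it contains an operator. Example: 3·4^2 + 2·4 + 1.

G_0 = 10. HB_3(10) = 3^2 + 1. Bump = 17. G_1 = 16.
G_1 = 16. HB_4(16) = 4^2. Bump = 25. G_2 = 24.

4^2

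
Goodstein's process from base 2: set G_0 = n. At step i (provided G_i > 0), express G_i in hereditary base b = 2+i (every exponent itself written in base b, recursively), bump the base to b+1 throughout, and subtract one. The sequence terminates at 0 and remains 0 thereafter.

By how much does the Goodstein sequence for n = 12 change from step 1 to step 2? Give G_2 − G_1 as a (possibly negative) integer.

12 —HB2→ 2^(2 + 1) + 2^2 —bump→ 3^(3 + 1) + 3^3 = 108 —(−1)→ 107
107 —HB3→ 3^(3 + 1) + 2·3^2 + 2·3 + 2 —bump→ 4^(4 + 1) + 2·4^2 + 2·4 + 2 = 1066 —(−1)→ 1065

958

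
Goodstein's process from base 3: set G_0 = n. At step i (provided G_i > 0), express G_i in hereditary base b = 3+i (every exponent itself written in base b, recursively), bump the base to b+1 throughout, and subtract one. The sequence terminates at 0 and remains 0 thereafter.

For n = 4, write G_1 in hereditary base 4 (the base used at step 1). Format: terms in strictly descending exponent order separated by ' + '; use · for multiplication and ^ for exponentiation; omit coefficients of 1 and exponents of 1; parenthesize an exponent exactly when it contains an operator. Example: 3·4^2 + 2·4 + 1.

4

G_0=4  [base 3] 3 + 1  →[3↦4]→  4 + 1 = 5  −1 ⇒ G_1=4
G_1=4  [base 4] 4  →[4↦5]→  5 = 5  −1 ⇒ G_2=4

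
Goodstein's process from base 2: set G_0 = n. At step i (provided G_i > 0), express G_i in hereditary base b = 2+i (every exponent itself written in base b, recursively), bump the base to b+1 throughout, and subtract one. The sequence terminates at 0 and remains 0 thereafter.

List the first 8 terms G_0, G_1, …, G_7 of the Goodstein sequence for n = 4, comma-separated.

4, 26, 41, 60, 83, 109, 139, 173

G_0=4  [base 2] 2^2  →[2↦3]→  3^3 = 27  −1 ⇒ G_1=26
G_1=26  [base 3] 2·3^2 + 2·3 + 2  →[3↦4]→  2·4^2 + 2·4 + 2 = 42  −1 ⇒ G_2=41
G_2=41  [base 4] 2·4^2 + 2·4 + 1  →[4↦5]→  2·5^2 + 2·5 + 1 = 61  −1 ⇒ G_3=60
G_3=60  [base 5] 2·5^2 + 2·5  →[5↦6]→  2·6^2 + 2·6 = 84  −1 ⇒ G_4=83
G_4=83  [base 6] 2·6^2 + 6 + 5  →[6↦7]→  2·7^2 + 7 + 5 = 110  −1 ⇒ G_5=109
G_5=109  [base 7] 2·7^2 + 7 + 4  →[7↦8]→  2·8^2 + 8 + 4 = 140  −1 ⇒ G_6=139
G_6=139  [base 8] 2·8^2 + 8 + 3  →[8↦9]→  2·9^2 + 9 + 3 = 174  −1 ⇒ G_7=173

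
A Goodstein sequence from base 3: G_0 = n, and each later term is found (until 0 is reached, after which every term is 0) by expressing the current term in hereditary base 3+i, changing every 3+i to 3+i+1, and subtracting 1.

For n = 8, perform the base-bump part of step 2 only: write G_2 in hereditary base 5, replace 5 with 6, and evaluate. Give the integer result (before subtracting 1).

12

base 3: 8 = 2·3 + 2; at 4: 2·4 + 2 = 10; next = 9
base 4: 9 = 2·4 + 1; at 5: 2·5 + 1 = 11; next = 10
base 5: 10 = 2·5; at 6: 2·6 = 12; next = 11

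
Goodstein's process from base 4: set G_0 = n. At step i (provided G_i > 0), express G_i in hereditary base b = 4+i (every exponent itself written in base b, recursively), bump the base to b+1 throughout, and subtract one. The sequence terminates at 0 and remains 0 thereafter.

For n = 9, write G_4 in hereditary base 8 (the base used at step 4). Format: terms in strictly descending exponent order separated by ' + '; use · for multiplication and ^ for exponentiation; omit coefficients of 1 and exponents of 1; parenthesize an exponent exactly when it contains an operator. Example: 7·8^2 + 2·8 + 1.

9 —HB4→ 2·4 + 1 —bump→ 2·5 + 1 = 11 —(−1)→ 10
10 —HB5→ 2·5 —bump→ 2·6 = 12 —(−1)→ 11
11 —HB6→ 6 + 5 —bump→ 7 + 5 = 12 —(−1)→ 11
11 —HB7→ 7 + 4 —bump→ 8 + 4 = 12 —(−1)→ 11

8 + 3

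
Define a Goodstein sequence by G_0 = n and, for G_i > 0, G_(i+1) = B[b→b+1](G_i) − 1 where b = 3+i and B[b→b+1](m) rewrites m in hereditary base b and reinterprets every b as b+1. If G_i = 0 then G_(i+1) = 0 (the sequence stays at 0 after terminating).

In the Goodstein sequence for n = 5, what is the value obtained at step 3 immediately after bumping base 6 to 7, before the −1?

5

base 3: 5 = 3 + 2; at 4: 4 + 2 = 6; next = 5
base 4: 5 = 4 + 1; at 5: 5 + 1 = 6; next = 5
base 5: 5 = 5; at 6: 6 = 6; next = 5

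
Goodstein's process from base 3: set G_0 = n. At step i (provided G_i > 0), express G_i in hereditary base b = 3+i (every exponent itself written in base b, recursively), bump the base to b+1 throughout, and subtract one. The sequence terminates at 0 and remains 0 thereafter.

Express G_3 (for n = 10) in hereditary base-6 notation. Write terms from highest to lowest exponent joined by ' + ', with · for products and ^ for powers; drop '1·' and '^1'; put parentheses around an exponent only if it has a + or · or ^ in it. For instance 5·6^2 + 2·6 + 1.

4·6 + 3

G_0 = 10. HB_3(10) = 3^2 + 1. Bump = 17. G_1 = 16.
G_1 = 16. HB_4(16) = 4^2. Bump = 25. G_2 = 24.
G_2 = 24. HB_5(24) = 4·5 + 4. Bump = 28. G_3 = 27.
G_3 = 27. HB_6(27) = 4·6 + 3. Bump = 31. G_4 = 30.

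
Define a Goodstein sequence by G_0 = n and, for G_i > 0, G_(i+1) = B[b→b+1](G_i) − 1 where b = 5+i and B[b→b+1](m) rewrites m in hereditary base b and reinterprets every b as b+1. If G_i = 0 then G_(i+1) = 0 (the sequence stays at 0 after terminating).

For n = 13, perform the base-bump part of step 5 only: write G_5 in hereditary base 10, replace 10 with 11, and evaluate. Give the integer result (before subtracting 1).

18

i=0: 13 = 2·5 + 3 (b=5); 5→6: 2·6 + 3 = 15; 15−1 = 14
i=1: 14 = 2·6 + 2 (b=6); 6→7: 2·7 + 2 = 16; 16−1 = 15
i=2: 15 = 2·7 + 1 (b=7); 7→8: 2·8 + 1 = 17; 17−1 = 16
i=3: 16 = 2·8 (b=8); 8→9: 2·9 = 18; 18−1 = 17
i=4: 17 = 9 + 8 (b=9); 9→10: 10 + 8 = 18; 18−1 = 17
i=5: 17 = 10 + 7 (b=10); 10→11: 11 + 7 = 18; 18−1 = 17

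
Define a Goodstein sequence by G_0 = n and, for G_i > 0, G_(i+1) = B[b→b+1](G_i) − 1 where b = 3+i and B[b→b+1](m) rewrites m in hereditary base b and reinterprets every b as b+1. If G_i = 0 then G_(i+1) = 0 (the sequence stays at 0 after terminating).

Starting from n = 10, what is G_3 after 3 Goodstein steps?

27

step 0: 10 = 3^2 + 1; sub 4 for 3: 4^2 + 1; = 17; G_1 = 17−1 = 16
step 1: 16 = 4^2; sub 5 for 4: 5^2; = 25; G_2 = 25−1 = 24
step 2: 24 = 4·5 + 4; sub 6 for 5: 4·6 + 4; = 28; G_3 = 28−1 = 27
step 3: 27 = 4·6 + 3; sub 7 for 6: 4·7 + 3; = 31; G_4 = 31−1 = 30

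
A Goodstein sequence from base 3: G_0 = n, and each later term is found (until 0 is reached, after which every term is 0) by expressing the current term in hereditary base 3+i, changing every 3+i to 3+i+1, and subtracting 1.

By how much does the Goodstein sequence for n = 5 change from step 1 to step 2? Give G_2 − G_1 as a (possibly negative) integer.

0

step 0: 5 = 3 + 2; sub 4 for 3: 4 + 2; = 6; G_1 = 6−1 = 5
step 1: 5 = 4 + 1; sub 5 for 4: 5 + 1; = 6; G_2 = 6−1 = 5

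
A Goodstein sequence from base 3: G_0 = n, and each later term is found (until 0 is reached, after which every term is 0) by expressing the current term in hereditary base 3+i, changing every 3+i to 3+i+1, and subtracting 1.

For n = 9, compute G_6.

24

9 —HB3→ 3^2 —bump→ 4^2 = 16 —(−1)→ 15
15 —HB4→ 3·4 + 3 —bump→ 3·5 + 3 = 18 —(−1)→ 17
17 —HB5→ 3·5 + 2 —bump→ 3·6 + 2 = 20 —(−1)→ 19
19 —HB6→ 3·6 + 1 —bump→ 3·7 + 1 = 22 —(−1)→ 21
21 —HB7→ 3·7 —bump→ 3·8 = 24 —(−1)→ 23
23 —HB8→ 2·8 + 7 —bump→ 2·9 + 7 = 25 —(−1)→ 24
24 —HB9→ 2·9 + 6 —bump→ 2·10 + 6 = 26 —(−1)→ 25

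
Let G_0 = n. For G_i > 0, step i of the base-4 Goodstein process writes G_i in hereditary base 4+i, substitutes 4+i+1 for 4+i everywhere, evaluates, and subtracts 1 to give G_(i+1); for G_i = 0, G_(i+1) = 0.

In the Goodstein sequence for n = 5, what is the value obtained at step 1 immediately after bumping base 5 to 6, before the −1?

G_0 = 5. HB_4(5) = 4 + 1. Bump = 6. G_1 = 5.
G_1 = 5. HB_5(5) = 5. Bump = 6. G_2 = 5.

6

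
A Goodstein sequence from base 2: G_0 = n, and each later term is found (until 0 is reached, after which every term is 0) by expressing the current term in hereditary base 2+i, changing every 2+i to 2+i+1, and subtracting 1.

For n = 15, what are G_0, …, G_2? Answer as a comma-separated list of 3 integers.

15 —HB2→ 2^(2 + 1) + 2^2 + 2 + 1 —bump→ 3^(3 + 1) + 3^3 + 3 + 1 = 112 —(−1)→ 111
111 —HB3→ 3^(3 + 1) + 3^3 + 3 —bump→ 4^(4 + 1) + 4^4 + 4 = 1284 —(−1)→ 1283

15, 111, 1283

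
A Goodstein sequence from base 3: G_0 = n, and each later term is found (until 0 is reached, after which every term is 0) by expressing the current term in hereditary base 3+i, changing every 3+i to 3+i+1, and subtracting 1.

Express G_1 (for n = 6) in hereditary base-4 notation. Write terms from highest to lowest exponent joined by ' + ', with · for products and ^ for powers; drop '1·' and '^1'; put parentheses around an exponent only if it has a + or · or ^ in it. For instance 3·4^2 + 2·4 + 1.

4 + 3

(0) 6|_3 = 2·3 ↦ 2·4|_4 = 8 ⇒ 7
(1) 7|_4 = 4 + 3 ↦ 5 + 3|_5 = 8 ⇒ 7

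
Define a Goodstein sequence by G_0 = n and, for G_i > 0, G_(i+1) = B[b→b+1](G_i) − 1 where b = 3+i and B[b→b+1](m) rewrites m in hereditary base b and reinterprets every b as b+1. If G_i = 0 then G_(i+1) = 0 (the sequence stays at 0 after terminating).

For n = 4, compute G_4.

i=0: 4 = 3 + 1 (b=3); 3→4: 4 + 1 = 5; 5−1 = 4
i=1: 4 = 4 (b=4); 4→5: 5 = 5; 5−1 = 4
i=2: 4 = 4 (b=5); 5→6: 4 = 4; 4−1 = 3
i=3: 3 = 3 (b=6); 6→7: 3 = 3; 3−1 = 2
i=4: 2 = 2 (b=7); 7→8: 2 = 2; 2−1 = 1

2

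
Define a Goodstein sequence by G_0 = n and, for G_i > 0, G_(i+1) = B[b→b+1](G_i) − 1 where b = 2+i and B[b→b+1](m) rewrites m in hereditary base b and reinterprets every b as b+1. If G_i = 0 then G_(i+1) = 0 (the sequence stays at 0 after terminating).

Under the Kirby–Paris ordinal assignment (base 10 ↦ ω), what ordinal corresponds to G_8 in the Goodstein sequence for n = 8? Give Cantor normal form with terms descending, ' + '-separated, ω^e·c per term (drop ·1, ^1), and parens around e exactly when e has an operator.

ω^ω·2 + ω^2·2 + ω + 1

i=0: 8 = 2^(2 + 1) (b=2); 2→3: 3^(3 + 1) = 81; 81−1 = 80
i=1: 80 = 2·3^3 + 2·3^2 + 2·3 + 2 (b=3); 3→4: 2·4^4 + 2·4^2 + 2·4 + 2 = 554; 554−1 = 553
i=2: 553 = 2·4^4 + 2·4^2 + 2·4 + 1 (b=4); 4→5: 2·5^5 + 2·5^2 + 2·5 + 1 = 6311; 6311−1 = 6310
i=3: 6310 = 2·5^5 + 2·5^2 + 2·5 (b=5); 5→6: 2·6^6 + 2·6^2 + 2·6 = 93396; 93396−1 = 93395
i=4: 93395 = 2·6^6 + 2·6^2 + 6 + 5 (b=6); 6→7: 2·7^7 + 2·7^2 + 7 + 5 = 1647196; 1647196−1 = 1647195
i=5: 1647195 = 2·7^7 + 2·7^2 + 7 + 4 (b=7); 7→8: 2·8^8 + 2·8^2 + 8 + 4 = 33554572; 33554572−1 = 33554571
i=6: 33554571 = 2·8^8 + 2·8^2 + 8 + 3 (b=8); 8→9: 2·9^9 + 2·9^2 + 9 + 3 = 774841152; 774841152−1 = 774841151
i=7: 774841151 = 2·9^9 + 2·9^2 + 9 + 2 (b=9); 9→10: 2·10^10 + 2·10^2 + 10 + 2 = 20000000212; 20000000212−1 = 20000000211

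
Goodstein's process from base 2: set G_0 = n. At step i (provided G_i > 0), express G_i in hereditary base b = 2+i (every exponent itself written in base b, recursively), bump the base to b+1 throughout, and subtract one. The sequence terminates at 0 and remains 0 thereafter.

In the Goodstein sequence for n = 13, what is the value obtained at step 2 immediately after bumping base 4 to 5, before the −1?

13 —HB2→ 2^(2 + 1) + 2^2 + 1 —bump→ 3^(3 + 1) + 3^3 + 1 = 109 —(−1)→ 108
108 —HB3→ 3^(3 + 1) + 3^3 —bump→ 4^(4 + 1) + 4^4 = 1280 —(−1)→ 1279
1279 —HB4→ 4^(4 + 1) + 3·4^3 + 3·4^2 + 3·4 + 3 —bump→ 5^(5 + 1) + 3·5^3 + 3·5^2 + 3·5 + 3 = 16093 —(−1)→ 16092

16093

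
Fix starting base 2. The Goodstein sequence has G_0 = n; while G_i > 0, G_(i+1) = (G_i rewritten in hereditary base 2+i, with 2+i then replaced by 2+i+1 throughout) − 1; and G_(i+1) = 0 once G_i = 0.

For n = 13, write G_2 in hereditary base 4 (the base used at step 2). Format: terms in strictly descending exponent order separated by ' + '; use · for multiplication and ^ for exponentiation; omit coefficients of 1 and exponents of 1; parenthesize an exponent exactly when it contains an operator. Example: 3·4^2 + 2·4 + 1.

4^(4 + 1) + 3·4^3 + 3·4^2 + 3·4 + 3

base 2: 13 = 2^(2 + 1) + 2^2 + 1; at 3: 3^(3 + 1) + 3^3 + 1 = 109; next = 108
base 3: 108 = 3^(3 + 1) + 3^3; at 4: 4^(4 + 1) + 4^4 = 1280; next = 1279
base 4: 1279 = 4^(4 + 1) + 3·4^3 + 3·4^2 + 3·4 + 3; at 5: 5^(5 + 1) + 3·5^3 + 3·5^2 + 3·5 + 3 = 16093; next = 16092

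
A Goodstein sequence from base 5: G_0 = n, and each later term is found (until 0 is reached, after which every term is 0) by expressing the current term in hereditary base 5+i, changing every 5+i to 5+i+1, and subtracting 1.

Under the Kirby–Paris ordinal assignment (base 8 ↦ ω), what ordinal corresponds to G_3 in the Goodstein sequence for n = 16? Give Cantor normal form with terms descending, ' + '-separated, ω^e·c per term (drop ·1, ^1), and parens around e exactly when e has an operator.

G_0=16  [base 5] 3·5 + 1  →[5↦6]→  3·6 + 1 = 19  −1 ⇒ G_1=18
G_1=18  [base 6] 3·6  →[6↦7]→  3·7 = 21  −1 ⇒ G_2=20
G_2=20  [base 7] 2·7 + 6  →[7↦8]→  2·8 + 6 = 22  −1 ⇒ G_3=21
G_3=21  [base 8] 2·8 + 5  →[8↦9]→  2·9 + 5 = 23  −1 ⇒ G_4=22

ω·2 + 5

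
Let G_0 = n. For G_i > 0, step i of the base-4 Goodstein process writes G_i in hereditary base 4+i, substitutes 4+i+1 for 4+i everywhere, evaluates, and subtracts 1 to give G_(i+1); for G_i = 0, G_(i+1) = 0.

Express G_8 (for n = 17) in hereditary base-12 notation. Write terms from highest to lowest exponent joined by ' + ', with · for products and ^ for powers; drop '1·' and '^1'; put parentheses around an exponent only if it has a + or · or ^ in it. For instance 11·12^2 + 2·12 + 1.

4·12 + 11

step 0: 17 = 4^2 + 1; sub 5 for 4: 5^2 + 1; = 26; G_1 = 26−1 = 25
step 1: 25 = 5^2; sub 6 for 5: 6^2; = 36; G_2 = 36−1 = 35
step 2: 35 = 5·6 + 5; sub 7 for 6: 5·7 + 5; = 40; G_3 = 40−1 = 39
step 3: 39 = 5·7 + 4; sub 8 for 7: 5·8 + 4; = 44; G_4 = 44−1 = 43
step 4: 43 = 5·8 + 3; sub 9 for 8: 5·9 + 3; = 48; G_5 = 48−1 = 47
step 5: 47 = 5·9 + 2; sub 10 for 9: 5·10 + 2; = 52; G_6 = 52−1 = 51
step 6: 51 = 5·10 + 1; sub 11 for 10: 5·11 + 1; = 56; G_7 = 56−1 = 55
step 7: 55 = 5·11; sub 12 for 11: 5·12; = 60; G_8 = 60−1 = 59
step 8: 59 = 4·12 + 11; sub 13 for 12: 4·13 + 11; = 63; G_9 = 63−1 = 62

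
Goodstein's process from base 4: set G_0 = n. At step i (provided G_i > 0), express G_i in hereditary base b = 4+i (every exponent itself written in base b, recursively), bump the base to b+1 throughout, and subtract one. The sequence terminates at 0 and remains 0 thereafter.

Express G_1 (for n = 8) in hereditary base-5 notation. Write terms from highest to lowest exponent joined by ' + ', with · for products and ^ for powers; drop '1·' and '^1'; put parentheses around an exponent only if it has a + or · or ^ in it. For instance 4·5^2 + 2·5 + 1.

G_0=8  [base 4] 2·4  →[4↦5]→  2·5 = 10  −1 ⇒ G_1=9
G_1=9  [base 5] 5 + 4  →[5↦6]→  6 + 4 = 10  −1 ⇒ G_2=9

5 + 4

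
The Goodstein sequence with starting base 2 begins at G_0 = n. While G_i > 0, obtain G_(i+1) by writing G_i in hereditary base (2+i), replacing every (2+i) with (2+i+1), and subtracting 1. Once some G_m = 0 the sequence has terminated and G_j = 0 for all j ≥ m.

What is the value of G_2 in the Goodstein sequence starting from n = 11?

1027

step 0: 11 = 2^(2 + 1) + 2 + 1; sub 3 for 2: 3^(3 + 1) + 3 + 1; = 85; G_1 = 85−1 = 84
step 1: 84 = 3^(3 + 1) + 3; sub 4 for 3: 4^(4 + 1) + 4; = 1028; G_2 = 1028−1 = 1027
step 2: 1027 = 4^(4 + 1) + 3; sub 5 for 4: 5^(5 + 1) + 3; = 15628; G_3 = 15628−1 = 15627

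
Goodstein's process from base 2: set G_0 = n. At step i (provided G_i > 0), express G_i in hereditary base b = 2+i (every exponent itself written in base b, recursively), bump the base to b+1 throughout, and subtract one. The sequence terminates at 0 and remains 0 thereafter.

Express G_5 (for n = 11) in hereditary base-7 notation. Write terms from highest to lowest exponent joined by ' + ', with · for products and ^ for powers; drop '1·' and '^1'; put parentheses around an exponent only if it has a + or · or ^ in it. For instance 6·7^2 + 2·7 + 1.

(0) 11|_2 = 2^(2 + 1) + 2 + 1 ↦ 3^(3 + 1) + 3 + 1|_3 = 85 ⇒ 84
(1) 84|_3 = 3^(3 + 1) + 3 ↦ 4^(4 + 1) + 4|_4 = 1028 ⇒ 1027
(2) 1027|_4 = 4^(4 + 1) + 3 ↦ 5^(5 + 1) + 3|_5 = 15628 ⇒ 15627
(3) 15627|_5 = 5^(5 + 1) + 2 ↦ 6^(6 + 1) + 2|_6 = 279938 ⇒ 279937
(4) 279937|_6 = 6^(6 + 1) + 1 ↦ 7^(7 + 1) + 1|_7 = 5764802 ⇒ 5764801
(5) 5764801|_7 = 7^(7 + 1) ↦ 8^(8 + 1)|_8 = 134217728 ⇒ 134217727

7^(7 + 1)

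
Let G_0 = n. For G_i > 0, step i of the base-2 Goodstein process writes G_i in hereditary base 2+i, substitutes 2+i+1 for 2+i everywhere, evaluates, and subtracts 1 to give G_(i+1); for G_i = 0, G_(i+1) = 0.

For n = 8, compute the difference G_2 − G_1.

473

(0) 8|_2 = 2^(2 + 1) ↦ 3^(3 + 1)|_3 = 81 ⇒ 80
(1) 80|_3 = 2·3^3 + 2·3^2 + 2·3 + 2 ↦ 2·4^4 + 2·4^2 + 2·4 + 2|_4 = 554 ⇒ 553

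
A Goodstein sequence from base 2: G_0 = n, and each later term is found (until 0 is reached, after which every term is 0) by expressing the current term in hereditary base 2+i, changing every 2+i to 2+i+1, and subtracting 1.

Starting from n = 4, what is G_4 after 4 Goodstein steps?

83

[0] 4 ≡ 2^2 (base 2). Lift 3: 27. −1: 26.
[1] 26 ≡ 2·3^2 + 2·3 + 2 (base 3). Lift 4: 42. −1: 41.
[2] 41 ≡ 2·4^2 + 2·4 + 1 (base 4). Lift 5: 61. −1: 60.
[3] 60 ≡ 2·5^2 + 2·5 (base 5). Lift 6: 84. −1: 83.
[4] 83 ≡ 2·6^2 + 6 + 5 (base 6). Lift 7: 110. −1: 109.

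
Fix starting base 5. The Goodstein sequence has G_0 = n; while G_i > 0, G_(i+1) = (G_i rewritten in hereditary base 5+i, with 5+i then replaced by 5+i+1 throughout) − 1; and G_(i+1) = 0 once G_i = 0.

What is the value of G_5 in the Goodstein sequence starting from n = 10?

G_0=10  [base 5] 2·5  →[5↦6]→  2·6 = 12  −1 ⇒ G_1=11
G_1=11  [base 6] 6 + 5  →[6↦7]→  7 + 5 = 12  −1 ⇒ G_2=11
G_2=11  [base 7] 7 + 4  →[7↦8]→  8 + 4 = 12  −1 ⇒ G_3=11
G_3=11  [base 8] 8 + 3  →[8↦9]→  9 + 3 = 12  −1 ⇒ G_4=11
G_4=11  [base 9] 9 + 2  →[9↦10]→  10 + 2 = 12  −1 ⇒ G_5=11
G_5=11  [base 10] 10 + 1  →[10↦11]→  11 + 1 = 12  −1 ⇒ G_6=11

11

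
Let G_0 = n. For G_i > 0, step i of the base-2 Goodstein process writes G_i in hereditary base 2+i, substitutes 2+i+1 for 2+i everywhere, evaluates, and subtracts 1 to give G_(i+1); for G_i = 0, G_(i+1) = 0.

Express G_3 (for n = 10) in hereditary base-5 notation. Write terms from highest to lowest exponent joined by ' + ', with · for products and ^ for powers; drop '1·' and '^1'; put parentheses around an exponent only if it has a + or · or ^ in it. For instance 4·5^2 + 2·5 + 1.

G_0 = 10. HB_2(10) = 2^(2 + 1) + 2. Bump = 84. G_1 = 83.
G_1 = 83. HB_3(83) = 3^(3 + 1) + 2. Bump = 1026. G_2 = 1025.
G_2 = 1025. HB_4(1025) = 4^(4 + 1) + 1. Bump = 15626. G_3 = 15625.
G_3 = 15625. HB_5(15625) = 5^(5 + 1). Bump = 279936. G_4 = 279935.

5^(5 + 1)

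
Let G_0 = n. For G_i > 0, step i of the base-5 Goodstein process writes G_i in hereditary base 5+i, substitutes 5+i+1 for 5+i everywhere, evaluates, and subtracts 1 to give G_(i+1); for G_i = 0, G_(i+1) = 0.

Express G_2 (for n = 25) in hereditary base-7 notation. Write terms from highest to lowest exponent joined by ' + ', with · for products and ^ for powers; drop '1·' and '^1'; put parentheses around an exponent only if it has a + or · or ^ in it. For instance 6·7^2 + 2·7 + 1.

step 0: 25 = 5^2; sub 6 for 5: 6^2; = 36; G_1 = 36−1 = 35
step 1: 35 = 5·6 + 5; sub 7 for 6: 5·7 + 5; = 40; G_2 = 40−1 = 39
step 2: 39 = 5·7 + 4; sub 8 for 7: 5·8 + 4; = 44; G_3 = 44−1 = 43

5·7 + 4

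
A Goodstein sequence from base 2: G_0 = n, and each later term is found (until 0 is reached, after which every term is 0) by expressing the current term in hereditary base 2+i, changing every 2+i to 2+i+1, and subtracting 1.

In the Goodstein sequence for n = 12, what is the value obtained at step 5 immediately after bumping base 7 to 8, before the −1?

134217868

12 —HB2→ 2^(2 + 1) + 2^2 —bump→ 3^(3 + 1) + 3^3 = 108 —(−1)→ 107
107 —HB3→ 3^(3 + 1) + 2·3^2 + 2·3 + 2 —bump→ 4^(4 + 1) + 2·4^2 + 2·4 + 2 = 1066 —(−1)→ 1065
1065 —HB4→ 4^(4 + 1) + 2·4^2 + 2·4 + 1 —bump→ 5^(5 + 1) + 2·5^2 + 2·5 + 1 = 15686 —(−1)→ 15685
15685 —HB5→ 5^(5 + 1) + 2·5^2 + 2·5 —bump→ 6^(6 + 1) + 2·6^2 + 2·6 = 280020 —(−1)→ 280019
280019 —HB6→ 6^(6 + 1) + 2·6^2 + 6 + 5 —bump→ 7^(7 + 1) + 2·7^2 + 7 + 5 = 5764911 —(−1)→ 5764910
5764910 —HB7→ 7^(7 + 1) + 2·7^2 + 7 + 4 —bump→ 8^(8 + 1) + 2·8^2 + 8 + 4 = 134217868 —(−1)→ 134217867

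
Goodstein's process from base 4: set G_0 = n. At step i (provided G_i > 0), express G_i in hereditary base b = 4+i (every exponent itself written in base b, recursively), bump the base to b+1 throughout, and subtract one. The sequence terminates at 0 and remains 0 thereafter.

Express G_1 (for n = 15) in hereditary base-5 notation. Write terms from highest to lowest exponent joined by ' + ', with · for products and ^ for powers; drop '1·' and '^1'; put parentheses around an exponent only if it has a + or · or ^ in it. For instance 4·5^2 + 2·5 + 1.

3·5 + 2

15 —HB4→ 3·4 + 3 —bump→ 3·5 + 3 = 18 —(−1)→ 17
17 —HB5→ 3·5 + 2 —bump→ 3·6 + 2 = 20 —(−1)→ 19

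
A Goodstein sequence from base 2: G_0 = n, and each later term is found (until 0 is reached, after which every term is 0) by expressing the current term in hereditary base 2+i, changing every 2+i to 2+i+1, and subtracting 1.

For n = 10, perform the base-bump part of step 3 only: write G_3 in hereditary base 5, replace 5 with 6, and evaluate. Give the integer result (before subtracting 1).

i=0: 10 = 2^(2 + 1) + 2 (b=2); 2→3: 3^(3 + 1) + 3 = 84; 84−1 = 83
i=1: 83 = 3^(3 + 1) + 2 (b=3); 3→4: 4^(4 + 1) + 2 = 1026; 1026−1 = 1025
i=2: 1025 = 4^(4 + 1) + 1 (b=4); 4→5: 5^(5 + 1) + 1 = 15626; 15626−1 = 15625
i=3: 15625 = 5^(5 + 1) (b=5); 5→6: 6^(6 + 1) = 279936; 279936−1 = 279935

279936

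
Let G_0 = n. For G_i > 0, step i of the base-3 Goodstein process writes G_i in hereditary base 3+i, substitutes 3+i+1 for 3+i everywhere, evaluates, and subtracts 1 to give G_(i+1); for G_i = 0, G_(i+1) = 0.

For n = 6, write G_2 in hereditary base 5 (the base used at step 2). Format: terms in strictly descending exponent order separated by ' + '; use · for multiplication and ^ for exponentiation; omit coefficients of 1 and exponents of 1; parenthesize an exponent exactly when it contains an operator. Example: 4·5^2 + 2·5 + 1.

5 + 2

[0] 6 ≡ 2·3 (base 3). Lift 4: 8. −1: 7.
[1] 7 ≡ 4 + 3 (base 4). Lift 5: 8. −1: 7.
[2] 7 ≡ 5 + 2 (base 5). Lift 6: 8. −1: 7.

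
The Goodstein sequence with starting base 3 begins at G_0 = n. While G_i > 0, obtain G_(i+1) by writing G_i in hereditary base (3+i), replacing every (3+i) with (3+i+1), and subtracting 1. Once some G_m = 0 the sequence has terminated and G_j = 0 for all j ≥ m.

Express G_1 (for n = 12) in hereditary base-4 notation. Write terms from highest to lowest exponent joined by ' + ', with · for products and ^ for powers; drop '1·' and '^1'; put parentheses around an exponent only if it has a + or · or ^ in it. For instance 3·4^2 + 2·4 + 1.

4^2 + 3

[0] 12 ≡ 3^2 + 3 (base 3). Lift 4: 20. −1: 19.
[1] 19 ≡ 4^2 + 3 (base 4). Lift 5: 28. −1: 27.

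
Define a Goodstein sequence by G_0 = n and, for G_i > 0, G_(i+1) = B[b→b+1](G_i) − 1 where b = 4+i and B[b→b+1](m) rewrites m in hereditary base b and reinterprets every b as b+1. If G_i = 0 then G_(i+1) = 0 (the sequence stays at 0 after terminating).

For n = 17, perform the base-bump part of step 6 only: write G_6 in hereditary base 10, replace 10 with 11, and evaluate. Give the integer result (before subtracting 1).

(0) 17|_4 = 4^2 + 1 ↦ 5^2 + 1|_5 = 26 ⇒ 25
(1) 25|_5 = 5^2 ↦ 6^2|_6 = 36 ⇒ 35
(2) 35|_6 = 5·6 + 5 ↦ 5·7 + 5|_7 = 40 ⇒ 39
(3) 39|_7 = 5·7 + 4 ↦ 5·8 + 4|_8 = 44 ⇒ 43
(4) 43|_8 = 5·8 + 3 ↦ 5·9 + 3|_9 = 48 ⇒ 47
(5) 47|_9 = 5·9 + 2 ↦ 5·10 + 2|_10 = 52 ⇒ 51
(6) 51|_10 = 5·10 + 1 ↦ 5·11 + 1|_11 = 56 ⇒ 55

56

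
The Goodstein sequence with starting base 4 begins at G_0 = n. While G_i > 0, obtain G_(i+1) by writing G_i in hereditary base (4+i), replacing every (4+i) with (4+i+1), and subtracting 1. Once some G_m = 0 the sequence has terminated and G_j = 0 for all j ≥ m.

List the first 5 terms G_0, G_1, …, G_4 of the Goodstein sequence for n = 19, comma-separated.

19, 27, 37, 49, 63

i=0: 19 = 4^2 + 3 (b=4); 4→5: 5^2 + 3 = 28; 28−1 = 27
i=1: 27 = 5^2 + 2 (b=5); 5→6: 6^2 + 2 = 38; 38−1 = 37
i=2: 37 = 6^2 + 1 (b=6); 6→7: 7^2 + 1 = 50; 50−1 = 49
i=3: 49 = 7^2 (b=7); 7→8: 8^2 = 64; 64−1 = 63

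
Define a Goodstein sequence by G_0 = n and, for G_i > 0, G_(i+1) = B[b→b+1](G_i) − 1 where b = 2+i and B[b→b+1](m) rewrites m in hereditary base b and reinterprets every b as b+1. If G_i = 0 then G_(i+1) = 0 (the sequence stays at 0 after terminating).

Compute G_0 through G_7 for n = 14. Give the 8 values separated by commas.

base 2: 14 = 2^(2 + 1) + 2^2 + 2; at 3: 3^(3 + 1) + 3^3 + 3 = 111; next = 110
base 3: 110 = 3^(3 + 1) + 3^3 + 2; at 4: 4^(4 + 1) + 4^4 + 2 = 1282; next = 1281
base 4: 1281 = 4^(4 + 1) + 4^4 + 1; at 5: 5^(5 + 1) + 5^5 + 1 = 18751; next = 18750
base 5: 18750 = 5^(5 + 1) + 5^5; at 6: 6^(6 + 1) + 6^6 = 326592; next = 326591
base 6: 326591 = 6^(6 + 1) + 5·6^5 + 5·6^4 + 5·6^3 + 5·6^2 + 5·6 + 5; at 7: 7^(7 + 1) + 5·7^5 + 5·7^4 + 5·7^3 + 5·7^2 + 5·7 + 5 = 5862841; next = 5862840
base 7: 5862840 = 7^(7 + 1) + 5·7^5 + 5·7^4 + 5·7^3 + 5·7^2 + 5·7 + 4; at 8: 8^(8 + 1) + 5·8^5 + 5·8^4 + 5·8^3 + 5·8^2 + 5·8 + 4 = 134404972; next = 134404971
base 8: 134404971 = 8^(8 + 1) + 5·8^5 + 5·8^4 + 5·8^3 + 5·8^2 + 5·8 + 3; at 9: 9^(9 + 1) + 5·9^5 + 5·9^4 + 5·9^3 + 5·9^2 + 5·9 + 3 = 3487116549; next = 3487116548

14, 110, 1281, 18750, 326591, 5862840, 134404971, 3487116548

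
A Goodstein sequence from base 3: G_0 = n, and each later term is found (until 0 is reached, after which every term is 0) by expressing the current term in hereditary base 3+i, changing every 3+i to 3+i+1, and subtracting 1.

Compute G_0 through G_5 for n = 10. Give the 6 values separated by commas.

10, 16, 24, 27, 30, 33

G_0=10  [base 3] 3^2 + 1  →[3↦4]→  4^2 + 1 = 17  −1 ⇒ G_1=16
G_1=16  [base 4] 4^2  →[4↦5]→  5^2 = 25  −1 ⇒ G_2=24
G_2=24  [base 5] 4·5 + 4  →[5↦6]→  4·6 + 4 = 28  −1 ⇒ G_3=27
G_3=27  [base 6] 4·6 + 3  →[6↦7]→  4·7 + 3 = 31  −1 ⇒ G_4=30
G_4=30  [base 7] 4·7 + 2  →[7↦8]→  4·8 + 2 = 34  −1 ⇒ G_5=33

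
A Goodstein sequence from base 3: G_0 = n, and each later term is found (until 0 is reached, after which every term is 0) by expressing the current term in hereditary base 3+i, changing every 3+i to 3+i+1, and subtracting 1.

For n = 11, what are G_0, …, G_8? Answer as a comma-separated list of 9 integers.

11, 17, 25, 35, 39, 43, 47, 51, 55

(0) 11|_3 = 3^2 + 2 ↦ 4^2 + 2|_4 = 18 ⇒ 17
(1) 17|_4 = 4^2 + 1 ↦ 5^2 + 1|_5 = 26 ⇒ 25
(2) 25|_5 = 5^2 ↦ 6^2|_6 = 36 ⇒ 35
(3) 35|_6 = 5·6 + 5 ↦ 5·7 + 5|_7 = 40 ⇒ 39
(4) 39|_7 = 5·7 + 4 ↦ 5·8 + 4|_8 = 44 ⇒ 43
(5) 43|_8 = 5·8 + 3 ↦ 5·9 + 3|_9 = 48 ⇒ 47
(6) 47|_9 = 5·9 + 2 ↦ 5·10 + 2|_10 = 52 ⇒ 51
(7) 51|_10 = 5·10 + 1 ↦ 5·11 + 1|_11 = 56 ⇒ 55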